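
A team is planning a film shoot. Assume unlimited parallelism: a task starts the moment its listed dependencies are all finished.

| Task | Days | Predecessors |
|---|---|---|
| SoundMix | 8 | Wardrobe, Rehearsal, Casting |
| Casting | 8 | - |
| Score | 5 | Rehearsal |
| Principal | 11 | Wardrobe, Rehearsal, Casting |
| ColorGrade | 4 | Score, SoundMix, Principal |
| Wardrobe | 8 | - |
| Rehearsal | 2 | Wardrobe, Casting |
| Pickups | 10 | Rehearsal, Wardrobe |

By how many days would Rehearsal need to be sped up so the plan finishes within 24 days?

1

Current finish: 25 days; target: 24.
Rehearsal is on every critical path, so each day cut from Rehearsal cuts the finish by one (this holds down to a finish of 24).
Need 25 − 24 = 1 day off Rehearsal → Rehearsal becomes 1 day, finish becomes 24.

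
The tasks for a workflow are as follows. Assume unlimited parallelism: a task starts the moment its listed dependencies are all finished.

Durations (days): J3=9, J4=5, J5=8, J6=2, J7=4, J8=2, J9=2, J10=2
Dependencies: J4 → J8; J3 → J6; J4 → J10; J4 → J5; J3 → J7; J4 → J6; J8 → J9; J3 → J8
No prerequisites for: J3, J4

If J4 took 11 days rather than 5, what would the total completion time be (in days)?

As given, the longest chain is J4→J5 = 5+8 = 13, so the finish is 13 days.
J4 lies on that path, so at 11 days the path becomes 19 days.
That remains the longest chain; total 19 days.

19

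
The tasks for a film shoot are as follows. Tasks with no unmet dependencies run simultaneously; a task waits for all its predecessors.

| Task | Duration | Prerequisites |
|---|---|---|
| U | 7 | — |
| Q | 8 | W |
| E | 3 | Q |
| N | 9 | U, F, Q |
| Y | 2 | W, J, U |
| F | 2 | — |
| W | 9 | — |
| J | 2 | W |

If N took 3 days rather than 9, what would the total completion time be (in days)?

20

The binding path is W→Q→N = 9+8+9 = 26; finish at 26 days.
N lies on that path, so at 3 days the path becomes 20 days.
That remains the longest chain; total 20 days.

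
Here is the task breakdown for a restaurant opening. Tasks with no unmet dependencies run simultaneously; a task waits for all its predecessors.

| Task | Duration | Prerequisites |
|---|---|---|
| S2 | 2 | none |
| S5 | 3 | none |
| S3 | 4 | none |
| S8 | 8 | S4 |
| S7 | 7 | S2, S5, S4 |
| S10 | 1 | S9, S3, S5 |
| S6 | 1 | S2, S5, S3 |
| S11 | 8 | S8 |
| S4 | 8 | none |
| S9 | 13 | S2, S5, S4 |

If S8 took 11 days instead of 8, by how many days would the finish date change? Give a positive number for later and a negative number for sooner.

The binding path is S4→S8→S11 = 8+8+8 = 24; finish at 24 days.
S8 is on the critical path; changing it to 11 makes that path 27 days.
The critical path is still S4→S8→S11; finish is now 27 days.
Change in finish: 27 − 24 = +3 days.

3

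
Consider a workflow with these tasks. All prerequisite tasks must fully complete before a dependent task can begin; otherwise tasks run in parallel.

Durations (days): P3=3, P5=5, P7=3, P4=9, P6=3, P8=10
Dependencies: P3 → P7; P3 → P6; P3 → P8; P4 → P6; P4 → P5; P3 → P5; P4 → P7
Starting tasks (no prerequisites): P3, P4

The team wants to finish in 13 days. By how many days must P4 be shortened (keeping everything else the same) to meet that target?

Current finish: 14 days; target: 13.
P4 is on every critical path, so each day cut from P4 cuts the finish by one (this holds down to a finish of 13).
Need 14 − 13 = 1 day off P4 → P4 becomes 8 days, finish becomes 13.

1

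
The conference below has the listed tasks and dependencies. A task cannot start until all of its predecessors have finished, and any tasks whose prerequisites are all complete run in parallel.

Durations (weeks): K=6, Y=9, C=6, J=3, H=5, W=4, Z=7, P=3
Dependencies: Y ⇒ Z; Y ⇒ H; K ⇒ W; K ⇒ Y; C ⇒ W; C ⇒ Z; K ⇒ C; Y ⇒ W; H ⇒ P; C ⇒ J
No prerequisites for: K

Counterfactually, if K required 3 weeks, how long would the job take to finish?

Baseline: K→Y→H→P = 6+9+5+3 = 23 → 23 weeks.
K is on the critical path; changing it to 3 makes that path 20 weeks.
The critical path is still K→Y→H→P; finish is now 20 weeks.

20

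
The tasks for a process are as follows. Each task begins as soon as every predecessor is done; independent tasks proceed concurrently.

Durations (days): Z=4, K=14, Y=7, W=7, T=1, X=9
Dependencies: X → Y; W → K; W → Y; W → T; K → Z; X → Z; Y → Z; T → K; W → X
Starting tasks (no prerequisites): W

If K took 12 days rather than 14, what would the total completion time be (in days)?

Critical path before the change: W→X→Y→Z = 7+9+7+4 = 27 giving 27 days.
K is off the critical path — its longest chain is 26 days, giving 1 of slack.
No other chain overtakes it, so the finish is 27 days.

27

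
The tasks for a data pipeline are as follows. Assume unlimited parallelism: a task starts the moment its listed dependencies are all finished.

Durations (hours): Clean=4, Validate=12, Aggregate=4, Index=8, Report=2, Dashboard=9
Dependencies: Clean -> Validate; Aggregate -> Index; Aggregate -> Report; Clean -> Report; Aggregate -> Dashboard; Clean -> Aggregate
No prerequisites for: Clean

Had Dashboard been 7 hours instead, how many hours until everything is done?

The binding path is Clean→Aggregate→Dashboard = 4+4+9 = 17; finish at 17 hours.
Dashboard lies on that path, so at 7 hours the path becomes 15 hours.
The binding chain switches to Clean→Validate = 4+12 = 16; finish 16 hours.

16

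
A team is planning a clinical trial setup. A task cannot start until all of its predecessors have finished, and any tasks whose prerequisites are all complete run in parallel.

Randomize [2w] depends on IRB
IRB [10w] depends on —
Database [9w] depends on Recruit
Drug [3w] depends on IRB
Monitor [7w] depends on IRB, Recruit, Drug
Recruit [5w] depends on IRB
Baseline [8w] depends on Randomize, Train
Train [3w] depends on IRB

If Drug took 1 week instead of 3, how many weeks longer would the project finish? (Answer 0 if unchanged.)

0

As given, the longest chain is IRB→Recruit→Database = 10+5+9 = 24, so the finish is 24 weeks.
The longest path through Drug is only 20 weeks, so Drug has float 4.
The critical path is still IRB→Recruit→Database; finish is now 24 weeks.
Change in finish: 24 − 24 = +0 weeks.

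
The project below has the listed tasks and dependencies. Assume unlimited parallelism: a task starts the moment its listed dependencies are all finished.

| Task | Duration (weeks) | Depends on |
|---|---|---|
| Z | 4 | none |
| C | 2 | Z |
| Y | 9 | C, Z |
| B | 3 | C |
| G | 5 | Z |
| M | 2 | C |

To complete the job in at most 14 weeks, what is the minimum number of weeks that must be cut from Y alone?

1

Current finish: 15 weeks; target: 14.
Y is on every critical path, so each week cut from Y cuts the finish by one (this holds down to a finish of 9).
Need 15 − 14 = 1 week off Y → Y becomes 8 weeks, finish becomes 14.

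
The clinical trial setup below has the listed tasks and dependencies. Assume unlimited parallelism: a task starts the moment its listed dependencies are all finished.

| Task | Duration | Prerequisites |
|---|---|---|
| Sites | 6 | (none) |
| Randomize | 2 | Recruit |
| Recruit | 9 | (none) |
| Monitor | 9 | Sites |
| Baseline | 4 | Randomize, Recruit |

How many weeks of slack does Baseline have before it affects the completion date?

Sites→Monitor = 6+9 = 15 sets the makespan at 15 weeks.
Baseline finishes as early as 15 and must finish by 15.
So Baseline can slip 15 − 15 = 0 weeks.

0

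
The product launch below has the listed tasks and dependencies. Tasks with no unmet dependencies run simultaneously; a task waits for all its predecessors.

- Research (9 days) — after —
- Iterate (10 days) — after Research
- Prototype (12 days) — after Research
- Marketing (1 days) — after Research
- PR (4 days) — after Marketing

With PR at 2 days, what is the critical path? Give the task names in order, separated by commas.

Baseline: Research→Prototype = 9+12 = 21 → 21 days.
PR is off the critical path — its longest chain is 14 days, giving 7 of slack.
That remains the longest chain; total 21 days.

Research, Prototype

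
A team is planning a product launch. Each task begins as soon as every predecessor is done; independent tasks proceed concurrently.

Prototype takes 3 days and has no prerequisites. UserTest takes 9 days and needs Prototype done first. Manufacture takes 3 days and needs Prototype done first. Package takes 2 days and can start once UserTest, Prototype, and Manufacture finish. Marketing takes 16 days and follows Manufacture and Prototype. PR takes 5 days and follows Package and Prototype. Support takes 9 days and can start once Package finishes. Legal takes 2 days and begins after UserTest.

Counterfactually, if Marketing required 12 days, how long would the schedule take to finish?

The binding path is Prototype→UserTest→Package→Support = 3+9+2+9 = 23; finish at 23 days.
Marketing is off the critical path — its longest chain is 22 days, giving 1 of slack.
The critical path is still Prototype→UserTest→Package→Support; finish is now 23 days.

23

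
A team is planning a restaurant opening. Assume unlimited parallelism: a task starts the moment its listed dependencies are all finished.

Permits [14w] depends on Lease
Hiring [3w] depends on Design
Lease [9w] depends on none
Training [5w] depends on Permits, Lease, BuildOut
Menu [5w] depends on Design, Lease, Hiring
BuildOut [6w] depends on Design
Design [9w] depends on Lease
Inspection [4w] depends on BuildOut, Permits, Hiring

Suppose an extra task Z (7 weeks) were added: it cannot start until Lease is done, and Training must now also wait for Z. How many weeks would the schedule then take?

Originally the schedule takes 29 weeks.
With Z inserted, Training now waits for max(Permits, Lease, BuildOut, Z).
New critical path: Lease→Design→BuildOut→Training = 9+9+6+5 = 29 ⇒ 29 weeks.

29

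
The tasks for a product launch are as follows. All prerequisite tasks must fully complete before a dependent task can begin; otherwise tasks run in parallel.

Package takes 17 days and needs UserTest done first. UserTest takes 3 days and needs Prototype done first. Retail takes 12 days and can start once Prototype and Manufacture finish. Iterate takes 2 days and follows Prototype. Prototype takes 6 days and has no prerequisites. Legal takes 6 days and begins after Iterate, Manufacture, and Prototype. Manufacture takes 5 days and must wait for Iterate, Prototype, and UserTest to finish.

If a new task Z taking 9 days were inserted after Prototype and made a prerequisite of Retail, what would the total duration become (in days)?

Originally the plan takes 26 days.
With Z inserted, Retail now waits for max(Prototype, Manufacture, Z).
New critical path: Prototype→Z→Retail = 6+9+12 = 27 ⇒ 27 days.

27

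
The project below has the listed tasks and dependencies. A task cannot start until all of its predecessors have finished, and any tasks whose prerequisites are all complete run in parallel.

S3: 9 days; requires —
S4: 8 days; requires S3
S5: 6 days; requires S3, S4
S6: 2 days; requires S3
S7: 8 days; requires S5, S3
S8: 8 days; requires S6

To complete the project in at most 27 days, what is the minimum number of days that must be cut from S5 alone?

Current finish: 31 days; target: 27.
S5 is on every critical path, so each day cut from S5 cuts the finish by one (this holds down to a finish of 26).
Need 31 − 27 = 4 days off S5 → S5 becomes 2 days, finish becomes 27.

4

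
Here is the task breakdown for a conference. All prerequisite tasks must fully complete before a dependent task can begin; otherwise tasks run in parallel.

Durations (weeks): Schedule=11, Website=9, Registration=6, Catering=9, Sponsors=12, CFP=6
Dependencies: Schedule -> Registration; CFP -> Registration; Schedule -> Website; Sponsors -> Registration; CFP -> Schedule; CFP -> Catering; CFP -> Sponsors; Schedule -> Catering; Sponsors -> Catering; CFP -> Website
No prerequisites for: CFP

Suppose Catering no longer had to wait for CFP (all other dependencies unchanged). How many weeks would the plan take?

Original critical path: CFP→Sponsors→Catering = 6+12+9 = 27 ⇒ 27 weeks.
Dropping CFP→Catering doesn't change Catering's earliest start (18); another predecessor still binds.
After: CFP→Sponsors→Catering = 6+12+9 = 27 → 27 weeks.

27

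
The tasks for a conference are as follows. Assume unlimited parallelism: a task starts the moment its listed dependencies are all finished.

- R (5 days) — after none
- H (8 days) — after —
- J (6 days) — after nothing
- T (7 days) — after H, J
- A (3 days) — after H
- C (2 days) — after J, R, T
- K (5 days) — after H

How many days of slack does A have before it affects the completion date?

Critical path: H→T→C = 8+7+2 = 17, so the finish is 17 days.
A finishes as early as 11 and must finish by 17.
So A can slip 17 − 11 = 6 days.

6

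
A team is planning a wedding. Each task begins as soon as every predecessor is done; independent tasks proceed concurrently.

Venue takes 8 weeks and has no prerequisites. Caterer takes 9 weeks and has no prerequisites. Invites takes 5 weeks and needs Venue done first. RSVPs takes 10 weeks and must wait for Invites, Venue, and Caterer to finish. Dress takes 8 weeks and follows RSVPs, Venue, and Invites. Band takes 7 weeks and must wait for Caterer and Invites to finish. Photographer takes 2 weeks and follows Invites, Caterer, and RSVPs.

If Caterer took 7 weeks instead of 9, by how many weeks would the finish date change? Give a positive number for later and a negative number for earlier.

As given, the longest chain is Venue→Invites→RSVPs→Dress = 8+5+10+8 = 31, so the finish is 31 weeks.
The longest path through Caterer is only 27 weeks, so Caterer has float 4.
No other chain overtakes it, so the finish is 31 weeks.
Change in finish: 31 − 31 = +0 weeks.

0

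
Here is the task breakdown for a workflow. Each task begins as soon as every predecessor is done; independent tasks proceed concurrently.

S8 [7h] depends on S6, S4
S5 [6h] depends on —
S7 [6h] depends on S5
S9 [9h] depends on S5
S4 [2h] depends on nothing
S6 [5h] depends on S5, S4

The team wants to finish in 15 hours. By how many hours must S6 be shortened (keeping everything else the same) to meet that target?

Current finish: 18 hours; target: 15.
S6 is on every critical path, so each hour cut from S6 cuts the finish by one (this holds down to a finish of 15).
Need 18 − 15 = 3 hours off S6 → S6 becomes 2 hours, finish becomes 15.

3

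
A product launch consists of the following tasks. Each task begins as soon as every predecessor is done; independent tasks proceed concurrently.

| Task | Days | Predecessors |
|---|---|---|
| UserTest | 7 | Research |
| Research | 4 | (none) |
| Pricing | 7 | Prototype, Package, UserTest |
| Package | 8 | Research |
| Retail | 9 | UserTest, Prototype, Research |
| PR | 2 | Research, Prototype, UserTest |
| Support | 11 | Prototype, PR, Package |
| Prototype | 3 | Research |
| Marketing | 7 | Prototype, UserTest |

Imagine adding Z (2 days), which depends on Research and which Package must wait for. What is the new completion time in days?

25

Originally the schedule takes 24 days.
With Z inserted, Package now waits for max(Research, Z).
New critical path: Research→Z→Package→Support = 4+2+8+11 = 25 ⇒ 25 days.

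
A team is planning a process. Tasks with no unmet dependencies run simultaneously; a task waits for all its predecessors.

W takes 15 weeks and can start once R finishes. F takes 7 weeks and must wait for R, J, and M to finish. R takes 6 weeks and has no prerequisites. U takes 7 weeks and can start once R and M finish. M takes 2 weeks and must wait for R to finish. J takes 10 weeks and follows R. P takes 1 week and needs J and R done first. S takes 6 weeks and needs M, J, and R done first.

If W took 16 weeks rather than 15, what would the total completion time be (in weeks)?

23

As given, the longest chain is R→J→F = 6+10+7 = 23, so the finish is 23 weeks.
W is off the critical path — its longest chain is 21 weeks, giving 2 of slack.
That remains the longest chain; total 23 weeks.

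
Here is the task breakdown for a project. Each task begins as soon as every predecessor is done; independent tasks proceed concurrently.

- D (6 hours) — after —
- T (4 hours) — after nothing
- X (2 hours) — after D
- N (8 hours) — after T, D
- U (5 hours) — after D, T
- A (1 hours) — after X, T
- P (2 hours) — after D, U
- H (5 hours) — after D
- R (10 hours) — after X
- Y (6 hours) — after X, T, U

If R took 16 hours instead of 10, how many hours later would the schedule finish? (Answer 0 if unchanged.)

6

As given, the longest chain is D→X→R = 6+2+10 = 18, so the finish is 18 hours.
Since R is critical, the +6 change carries straight to that chain (now 24 hours).
No other chain overtakes it, so the finish is 24 hours.
Change in finish: 24 − 18 = +6 hours.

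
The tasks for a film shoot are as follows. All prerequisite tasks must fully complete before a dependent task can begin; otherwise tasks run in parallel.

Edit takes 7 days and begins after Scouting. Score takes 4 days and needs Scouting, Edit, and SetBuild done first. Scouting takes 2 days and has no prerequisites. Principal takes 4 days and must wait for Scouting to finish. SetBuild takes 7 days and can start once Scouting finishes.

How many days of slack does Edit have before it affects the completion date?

Scouting→SetBuild→Score = 2+7+4 = 13 sets the makespan at 13 days.
Edit finishes as early as 9 and must finish by 9.
So Edit can slip 9 − 9 = 0 days.

0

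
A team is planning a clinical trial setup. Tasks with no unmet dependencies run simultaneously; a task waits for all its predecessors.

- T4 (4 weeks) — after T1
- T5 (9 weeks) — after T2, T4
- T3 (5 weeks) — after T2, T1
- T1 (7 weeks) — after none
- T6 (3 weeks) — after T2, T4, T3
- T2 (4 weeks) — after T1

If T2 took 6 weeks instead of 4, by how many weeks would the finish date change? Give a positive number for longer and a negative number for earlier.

Critical path before the change: T1→T2→T5 = 7+4+9 = 20 giving 20 weeks.
Since T2 is critical, the +2 change carries straight to that chain (now 22 weeks).
The critical path is still T1→T2→T5; finish is now 22 weeks.
Change in finish: 22 − 20 = +2 weeks.

2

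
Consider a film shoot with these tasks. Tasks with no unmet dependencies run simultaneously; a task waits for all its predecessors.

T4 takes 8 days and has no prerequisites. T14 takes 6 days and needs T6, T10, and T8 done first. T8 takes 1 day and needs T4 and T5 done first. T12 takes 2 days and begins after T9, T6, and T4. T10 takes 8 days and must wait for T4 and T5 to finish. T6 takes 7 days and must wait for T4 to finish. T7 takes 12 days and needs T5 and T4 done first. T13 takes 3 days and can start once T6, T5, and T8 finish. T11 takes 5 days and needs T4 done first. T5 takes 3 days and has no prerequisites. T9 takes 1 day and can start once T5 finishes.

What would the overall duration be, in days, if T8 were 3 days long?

Actual critical path: T4→T10→T14 = 8+8+6 = 22 ⇒ 22 days.
The longest path through T8 is only 15 days, so T8 has float 7.
No other chain overtakes it, so the finish is 22 days.

22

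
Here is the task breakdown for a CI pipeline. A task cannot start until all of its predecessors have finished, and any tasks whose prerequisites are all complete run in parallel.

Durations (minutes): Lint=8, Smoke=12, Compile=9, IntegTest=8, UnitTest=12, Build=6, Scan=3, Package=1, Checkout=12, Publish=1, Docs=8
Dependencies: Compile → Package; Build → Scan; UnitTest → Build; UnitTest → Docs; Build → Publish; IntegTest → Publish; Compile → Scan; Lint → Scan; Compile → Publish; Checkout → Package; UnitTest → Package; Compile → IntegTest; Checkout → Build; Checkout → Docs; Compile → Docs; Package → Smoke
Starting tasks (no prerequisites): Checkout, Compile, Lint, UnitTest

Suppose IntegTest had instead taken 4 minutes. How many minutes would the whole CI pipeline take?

25

Critical path before the change: Checkout→Package→Smoke = 12+1+12 = 25 giving 25 minutes.
IntegTest is off the critical path — its longest chain is 18 minutes, giving 7 of slack.
That remains the longest chain; total 25 minutes.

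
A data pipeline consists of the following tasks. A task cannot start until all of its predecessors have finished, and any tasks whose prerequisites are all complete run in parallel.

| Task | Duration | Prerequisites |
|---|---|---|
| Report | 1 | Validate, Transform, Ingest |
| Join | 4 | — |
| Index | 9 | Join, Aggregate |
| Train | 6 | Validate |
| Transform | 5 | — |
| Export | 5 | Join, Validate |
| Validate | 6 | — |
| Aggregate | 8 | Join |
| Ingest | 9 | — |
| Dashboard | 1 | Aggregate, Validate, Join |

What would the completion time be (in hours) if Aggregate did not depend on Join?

17

Before: longest chain Join→Aggregate→Index = 4+8+9 = 21, finish 21.
Without Join→Aggregate, Aggregate's earliest start moves from 4 to 0.
The longest chain is now Aggregate→Index = 8+9 = 17, so the schedule takes 17 hours.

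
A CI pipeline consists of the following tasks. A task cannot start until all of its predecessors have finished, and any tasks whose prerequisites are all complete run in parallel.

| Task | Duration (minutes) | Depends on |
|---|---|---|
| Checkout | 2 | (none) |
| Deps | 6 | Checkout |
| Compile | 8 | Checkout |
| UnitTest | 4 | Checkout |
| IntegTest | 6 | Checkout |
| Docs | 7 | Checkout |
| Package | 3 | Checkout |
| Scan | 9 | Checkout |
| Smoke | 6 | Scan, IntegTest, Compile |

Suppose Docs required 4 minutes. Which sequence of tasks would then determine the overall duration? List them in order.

Checkout, Scan, Smoke

The binding path is Checkout→Scan→Smoke = 2+9+6 = 17; finish at 17 minutes.
The longest path through Docs is only 9 minutes, so Docs has float 8.
No other chain overtakes it, so the finish is 17 minutes.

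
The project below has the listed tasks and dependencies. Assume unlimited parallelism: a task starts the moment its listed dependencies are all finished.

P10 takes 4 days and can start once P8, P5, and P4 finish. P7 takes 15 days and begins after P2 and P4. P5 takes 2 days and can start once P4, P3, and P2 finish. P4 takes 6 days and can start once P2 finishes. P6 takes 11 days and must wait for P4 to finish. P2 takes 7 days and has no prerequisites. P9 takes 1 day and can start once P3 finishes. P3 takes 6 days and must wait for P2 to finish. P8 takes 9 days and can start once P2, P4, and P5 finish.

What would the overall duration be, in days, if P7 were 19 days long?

32

Critical path before the change: P2→P4→P7 = 7+6+15 = 28 giving 28 days.
P7 is on the critical path; changing it to 19 makes that path 32 days.
The critical path is still P2→P4→P7; finish is now 32 days.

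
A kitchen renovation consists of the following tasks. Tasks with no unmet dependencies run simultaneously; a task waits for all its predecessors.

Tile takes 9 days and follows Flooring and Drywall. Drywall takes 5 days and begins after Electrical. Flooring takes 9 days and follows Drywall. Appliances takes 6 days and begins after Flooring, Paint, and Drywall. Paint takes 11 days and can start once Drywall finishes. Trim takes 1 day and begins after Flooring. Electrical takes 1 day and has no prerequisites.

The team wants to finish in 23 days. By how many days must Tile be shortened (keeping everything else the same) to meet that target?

1

Current finish: 24 days; target: 23.
Tile is on every critical path, so each day cut from Tile cuts the finish by one (this holds down to a finish of 23).
Need 24 − 23 = 1 day off Tile → Tile becomes 8 days, finish becomes 23.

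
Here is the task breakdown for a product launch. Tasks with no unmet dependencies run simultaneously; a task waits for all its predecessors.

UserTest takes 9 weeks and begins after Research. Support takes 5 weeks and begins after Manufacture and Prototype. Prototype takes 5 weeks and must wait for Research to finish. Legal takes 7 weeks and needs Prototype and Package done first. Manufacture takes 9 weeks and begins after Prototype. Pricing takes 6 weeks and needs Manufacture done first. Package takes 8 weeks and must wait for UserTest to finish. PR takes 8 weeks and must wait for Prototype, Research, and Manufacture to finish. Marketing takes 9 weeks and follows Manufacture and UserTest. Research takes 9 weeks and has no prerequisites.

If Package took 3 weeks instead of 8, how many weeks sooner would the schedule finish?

Baseline: Research→UserTest→Package→Legal = 9+9+8+7 = 33 → 33 weeks.
Since Package is critical, the -5 change carries straight to that chain (now 28 weeks).
New critical path: Research→Prototype→Manufacture→Marketing = 9+5+9+9 = 32 ⇒ 32 weeks.
Change in finish: 32 − 33 = -1 weeks.

1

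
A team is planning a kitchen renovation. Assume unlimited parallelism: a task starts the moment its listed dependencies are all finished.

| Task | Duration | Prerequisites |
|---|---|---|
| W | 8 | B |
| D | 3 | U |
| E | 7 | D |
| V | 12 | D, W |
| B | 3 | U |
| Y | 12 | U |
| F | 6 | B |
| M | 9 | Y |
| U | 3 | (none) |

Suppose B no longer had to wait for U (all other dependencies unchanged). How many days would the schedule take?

24

With the dependency in place, U→B→W→V = 3+3+8+12 = 26 sets the finish at 26 days.
Without U→B, B's earliest start moves from 3 to 0.
The longest chain is now U→Y→M = 3+12+9 = 24, so the schedule takes 24 days.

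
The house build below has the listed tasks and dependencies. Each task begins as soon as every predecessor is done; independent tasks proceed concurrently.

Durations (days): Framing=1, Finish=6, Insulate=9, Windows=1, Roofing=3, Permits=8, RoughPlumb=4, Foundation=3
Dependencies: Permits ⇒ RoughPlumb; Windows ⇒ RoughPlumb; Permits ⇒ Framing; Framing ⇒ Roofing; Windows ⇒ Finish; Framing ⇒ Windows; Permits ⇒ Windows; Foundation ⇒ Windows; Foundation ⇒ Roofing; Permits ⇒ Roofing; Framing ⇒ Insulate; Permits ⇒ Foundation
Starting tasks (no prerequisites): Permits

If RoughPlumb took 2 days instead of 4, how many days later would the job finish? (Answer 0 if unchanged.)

0

The binding path is Permits→Foundation→Windows→Finish = 8+3+1+6 = 18; finish at 18 days.
RoughPlumb has 2 days of float (longest path through it is 16).
The critical path is still Permits→Foundation→Windows→Finish; finish is now 18 days.
Change in finish: 18 − 18 = +0 days.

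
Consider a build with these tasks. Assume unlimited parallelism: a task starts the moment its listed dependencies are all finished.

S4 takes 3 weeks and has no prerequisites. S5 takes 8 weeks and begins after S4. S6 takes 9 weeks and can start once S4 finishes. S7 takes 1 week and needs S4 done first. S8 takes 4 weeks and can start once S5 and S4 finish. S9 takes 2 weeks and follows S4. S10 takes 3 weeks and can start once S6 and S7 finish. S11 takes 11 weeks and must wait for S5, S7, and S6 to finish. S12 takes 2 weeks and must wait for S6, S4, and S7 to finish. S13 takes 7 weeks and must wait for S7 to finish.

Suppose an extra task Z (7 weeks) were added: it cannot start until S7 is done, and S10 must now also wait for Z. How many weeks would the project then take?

23

Originally the project takes 23 weeks.
With Z inserted, S10 now waits for max(S6, S7, Z).
New critical path: S4→S6→S11 = 3+9+11 = 23 ⇒ 23 weeks.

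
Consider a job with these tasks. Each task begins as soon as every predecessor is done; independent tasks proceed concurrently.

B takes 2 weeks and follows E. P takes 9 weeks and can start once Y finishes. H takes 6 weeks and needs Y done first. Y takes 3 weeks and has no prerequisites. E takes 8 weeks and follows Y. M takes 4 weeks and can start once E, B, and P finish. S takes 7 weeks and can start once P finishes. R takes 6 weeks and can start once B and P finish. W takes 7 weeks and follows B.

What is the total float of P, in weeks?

1

Critical path: Y→E→B→W = 3+8+2+7 = 20, so the finish is 20 weeks.
Longest path through P: 19 weeks (earliest finish 12, latest finish 13).
Slack of P = 4 − 3 = 1 week.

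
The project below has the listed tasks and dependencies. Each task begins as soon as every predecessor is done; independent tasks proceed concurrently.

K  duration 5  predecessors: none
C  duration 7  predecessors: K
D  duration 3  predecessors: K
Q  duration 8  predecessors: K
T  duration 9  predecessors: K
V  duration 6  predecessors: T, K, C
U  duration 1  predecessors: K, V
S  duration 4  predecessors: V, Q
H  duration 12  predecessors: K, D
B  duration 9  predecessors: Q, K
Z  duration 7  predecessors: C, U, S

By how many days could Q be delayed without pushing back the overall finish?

The longest chain is K→T→V→S→Z = 5+9+6+4+7 = 31; overall finish 31 days.
The longest chain containing Q totals 24 days.
Slack of Q = 12 − 5 = 7 days.

7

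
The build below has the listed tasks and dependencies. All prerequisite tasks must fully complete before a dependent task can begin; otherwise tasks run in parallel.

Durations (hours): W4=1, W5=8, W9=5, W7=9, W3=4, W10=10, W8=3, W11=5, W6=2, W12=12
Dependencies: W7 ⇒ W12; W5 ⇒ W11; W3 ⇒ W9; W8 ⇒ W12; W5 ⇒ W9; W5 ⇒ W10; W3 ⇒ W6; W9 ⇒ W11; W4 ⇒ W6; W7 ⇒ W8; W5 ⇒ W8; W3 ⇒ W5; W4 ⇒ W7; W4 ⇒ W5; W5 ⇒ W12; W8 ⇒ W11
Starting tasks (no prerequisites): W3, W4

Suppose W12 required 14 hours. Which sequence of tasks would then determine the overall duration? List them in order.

As given, the longest chain is W3→W5→W8→W12 = 4+8+3+12 = 27, so the finish is 27 hours.
Since W12 is critical, the +2 change carries straight to that chain (now 29 hours).
No other chain overtakes it, so the finish is 29 hours.

W3, W5, W8, W12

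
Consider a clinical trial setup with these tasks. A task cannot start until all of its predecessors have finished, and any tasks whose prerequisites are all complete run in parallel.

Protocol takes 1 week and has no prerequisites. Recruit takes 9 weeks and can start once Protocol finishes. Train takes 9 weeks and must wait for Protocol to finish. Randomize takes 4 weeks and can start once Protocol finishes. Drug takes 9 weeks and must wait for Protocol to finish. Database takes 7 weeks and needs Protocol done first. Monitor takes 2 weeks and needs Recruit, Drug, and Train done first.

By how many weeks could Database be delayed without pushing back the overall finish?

4

Critical path: Protocol→Recruit→Monitor = 1+9+2 = 12, so the finish is 12 weeks.
Database finishes as early as 8 and must finish by 12.
Float = 12 − 8 = 4.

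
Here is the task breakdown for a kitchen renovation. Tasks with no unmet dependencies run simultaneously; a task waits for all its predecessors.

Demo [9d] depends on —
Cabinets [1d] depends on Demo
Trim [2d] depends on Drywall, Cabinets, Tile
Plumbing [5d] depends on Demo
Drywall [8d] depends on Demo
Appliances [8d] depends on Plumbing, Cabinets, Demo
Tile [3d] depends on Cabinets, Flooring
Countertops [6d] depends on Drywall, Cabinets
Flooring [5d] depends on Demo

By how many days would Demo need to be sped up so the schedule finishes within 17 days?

Current finish: 23 days; target: 17.
Demo is on every critical path, so each day cut from Demo cuts the finish by one (this holds down to a finish of 15).
Need 23 − 17 = 6 days off Demo → Demo becomes 3 days, finish becomes 17.

6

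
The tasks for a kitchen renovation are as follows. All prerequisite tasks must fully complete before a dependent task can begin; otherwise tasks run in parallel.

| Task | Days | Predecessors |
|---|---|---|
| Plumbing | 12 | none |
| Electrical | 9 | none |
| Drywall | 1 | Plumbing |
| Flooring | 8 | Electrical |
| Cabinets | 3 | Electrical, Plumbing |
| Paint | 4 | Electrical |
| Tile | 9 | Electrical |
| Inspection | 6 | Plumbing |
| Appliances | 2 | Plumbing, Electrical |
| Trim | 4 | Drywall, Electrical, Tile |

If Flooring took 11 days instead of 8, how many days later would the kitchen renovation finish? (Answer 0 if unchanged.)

0

The binding path is Electrical→Tile→Trim = 9+9+4 = 22; finish at 22 days.
The longest path through Flooring is only 17 days, so Flooring has float 5.
The critical path is still Electrical→Tile→Trim; finish is now 22 days.
Change in finish: 22 − 22 = +0 days.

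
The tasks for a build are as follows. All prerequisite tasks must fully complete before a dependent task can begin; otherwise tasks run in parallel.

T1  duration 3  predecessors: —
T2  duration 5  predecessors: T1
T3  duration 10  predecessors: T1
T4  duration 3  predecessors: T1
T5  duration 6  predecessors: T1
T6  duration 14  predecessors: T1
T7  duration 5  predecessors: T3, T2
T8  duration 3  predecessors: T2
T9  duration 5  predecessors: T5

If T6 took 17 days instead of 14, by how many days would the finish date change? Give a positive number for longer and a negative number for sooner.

2

Baseline: T1→T3→T7 = 3+10+5 = 18 → 18 days.
The longest path through T6 is only 17 days, so T6 has float 1.
New critical path: T1→T6 = 3+17 = 20 ⇒ 20 days.
Change in finish: 20 − 18 = +2 days.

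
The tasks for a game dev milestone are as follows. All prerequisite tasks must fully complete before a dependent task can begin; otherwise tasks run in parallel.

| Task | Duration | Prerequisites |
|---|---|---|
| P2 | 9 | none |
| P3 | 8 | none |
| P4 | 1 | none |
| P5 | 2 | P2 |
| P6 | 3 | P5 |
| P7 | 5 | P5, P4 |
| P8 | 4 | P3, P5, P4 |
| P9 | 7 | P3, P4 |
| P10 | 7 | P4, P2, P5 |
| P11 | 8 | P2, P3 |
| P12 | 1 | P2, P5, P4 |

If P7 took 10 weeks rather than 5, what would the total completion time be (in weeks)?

The binding path is P2→P5→P10 = 9+2+7 = 18; finish at 18 weeks.
P7 is off the critical path — its longest chain is 16 weeks, giving 2 of slack.
New critical path: P2→P5→P7 = 9+2+10 = 21 ⇒ 21 weeks.

21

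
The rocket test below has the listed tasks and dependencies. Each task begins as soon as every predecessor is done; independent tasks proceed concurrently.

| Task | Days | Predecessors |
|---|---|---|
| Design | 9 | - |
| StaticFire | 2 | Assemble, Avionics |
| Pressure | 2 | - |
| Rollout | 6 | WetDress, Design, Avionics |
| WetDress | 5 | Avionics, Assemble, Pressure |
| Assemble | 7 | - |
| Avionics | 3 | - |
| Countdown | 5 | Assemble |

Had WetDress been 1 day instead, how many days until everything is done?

Critical path before the change: Assemble→WetDress→Rollout = 7+5+6 = 18 giving 18 days.
Since WetDress is critical, the -4 change carries straight to that chain (now 14 days).
Now Design→Rollout = 9+6 = 15 is longest, so the finish becomes 15 days.

15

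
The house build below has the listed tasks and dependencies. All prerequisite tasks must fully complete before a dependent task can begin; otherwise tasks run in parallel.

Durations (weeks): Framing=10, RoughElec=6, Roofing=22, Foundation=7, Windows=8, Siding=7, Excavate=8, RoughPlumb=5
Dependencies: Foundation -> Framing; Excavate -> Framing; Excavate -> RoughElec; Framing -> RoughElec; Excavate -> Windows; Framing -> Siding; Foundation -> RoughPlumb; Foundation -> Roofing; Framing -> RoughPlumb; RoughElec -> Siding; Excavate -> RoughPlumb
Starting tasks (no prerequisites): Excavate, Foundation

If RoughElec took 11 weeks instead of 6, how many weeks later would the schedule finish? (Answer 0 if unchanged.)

Critical path before the change: Excavate→Framing→RoughElec→Siding = 8+10+6+7 = 31 giving 31 weeks.
RoughElec is on the critical path; changing it to 11 makes that path 36 weeks.
That remains the longest chain; total 36 weeks.
Change in finish: 36 − 31 = +5 weeks.

5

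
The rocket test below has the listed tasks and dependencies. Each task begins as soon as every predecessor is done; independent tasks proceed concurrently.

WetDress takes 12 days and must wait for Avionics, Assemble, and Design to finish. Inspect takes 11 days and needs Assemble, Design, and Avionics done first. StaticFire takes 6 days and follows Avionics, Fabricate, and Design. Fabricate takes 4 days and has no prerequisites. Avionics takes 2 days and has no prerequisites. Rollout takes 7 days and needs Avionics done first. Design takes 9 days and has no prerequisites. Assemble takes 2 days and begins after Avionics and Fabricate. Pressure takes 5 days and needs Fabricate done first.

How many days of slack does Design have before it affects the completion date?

0

The longest chain is Design→WetDress = 9+12 = 21; overall finish 21 days.
The longest chain containing Design totals 21 days.
So Design can slip 9 − 9 = 0 days.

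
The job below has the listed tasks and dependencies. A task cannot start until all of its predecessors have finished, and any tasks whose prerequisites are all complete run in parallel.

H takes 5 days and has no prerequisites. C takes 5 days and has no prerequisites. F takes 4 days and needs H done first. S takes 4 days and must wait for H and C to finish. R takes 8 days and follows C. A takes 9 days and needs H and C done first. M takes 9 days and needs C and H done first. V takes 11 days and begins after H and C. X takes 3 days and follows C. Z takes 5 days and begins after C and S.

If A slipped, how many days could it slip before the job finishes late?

2

Critical path: H→V = 5+11 = 16, so the finish is 16 days.
A finishes as early as 14 and must finish by 16.
Slack of A = 7 − 5 = 2 days.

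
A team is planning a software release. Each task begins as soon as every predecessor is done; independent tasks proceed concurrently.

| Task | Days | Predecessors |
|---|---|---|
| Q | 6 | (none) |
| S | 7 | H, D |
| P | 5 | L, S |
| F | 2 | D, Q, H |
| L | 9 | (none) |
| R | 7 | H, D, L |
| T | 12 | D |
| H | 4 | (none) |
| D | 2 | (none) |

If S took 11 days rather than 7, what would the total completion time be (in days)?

20

As given, the longest chain is H→S→P = 4+7+5 = 16, so the finish is 16 days.
Since S is critical, the +4 change carries straight to that chain (now 20 days).
The critical path is still H→S→P; finish is now 20 days.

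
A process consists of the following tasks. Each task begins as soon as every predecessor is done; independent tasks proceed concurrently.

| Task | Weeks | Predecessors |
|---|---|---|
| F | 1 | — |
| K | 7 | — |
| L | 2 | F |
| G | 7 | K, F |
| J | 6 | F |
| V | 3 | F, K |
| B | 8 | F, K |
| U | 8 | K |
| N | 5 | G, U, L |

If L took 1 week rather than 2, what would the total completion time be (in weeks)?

Critical path before the change: K→U→N = 7+8+5 = 20 giving 20 weeks.
The longest path through L is only 8 weeks, so L has float 12.
The critical path is still K→U→N; finish is now 20 weeks.

20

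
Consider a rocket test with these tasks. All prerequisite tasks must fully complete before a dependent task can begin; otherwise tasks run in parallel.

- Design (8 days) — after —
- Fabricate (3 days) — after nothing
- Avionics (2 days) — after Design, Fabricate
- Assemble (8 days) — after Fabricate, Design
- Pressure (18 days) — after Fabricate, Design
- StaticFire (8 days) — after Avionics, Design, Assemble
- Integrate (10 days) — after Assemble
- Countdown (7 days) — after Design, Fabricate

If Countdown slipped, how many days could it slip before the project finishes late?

11

Design→Assemble→Integrate = 8+8+10 = 26 sets the makespan at 26 days.
The longest chain containing Countdown totals 15 days.
Slack of Countdown = 19 − 8 = 11 days.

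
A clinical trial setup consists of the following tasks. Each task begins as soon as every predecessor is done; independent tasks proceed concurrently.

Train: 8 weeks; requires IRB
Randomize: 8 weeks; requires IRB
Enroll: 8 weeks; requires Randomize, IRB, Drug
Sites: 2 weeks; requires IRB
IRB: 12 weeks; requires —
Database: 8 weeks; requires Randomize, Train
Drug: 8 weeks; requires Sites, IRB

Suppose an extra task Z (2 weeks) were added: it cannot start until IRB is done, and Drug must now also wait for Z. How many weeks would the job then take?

Originally the job takes 30 weeks.
With Z inserted, Drug now waits for max(Sites, IRB, Z).
New critical path: IRB→Z→Drug→Enroll = 12+2+8+8 = 30 ⇒ 30 weeks.

30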